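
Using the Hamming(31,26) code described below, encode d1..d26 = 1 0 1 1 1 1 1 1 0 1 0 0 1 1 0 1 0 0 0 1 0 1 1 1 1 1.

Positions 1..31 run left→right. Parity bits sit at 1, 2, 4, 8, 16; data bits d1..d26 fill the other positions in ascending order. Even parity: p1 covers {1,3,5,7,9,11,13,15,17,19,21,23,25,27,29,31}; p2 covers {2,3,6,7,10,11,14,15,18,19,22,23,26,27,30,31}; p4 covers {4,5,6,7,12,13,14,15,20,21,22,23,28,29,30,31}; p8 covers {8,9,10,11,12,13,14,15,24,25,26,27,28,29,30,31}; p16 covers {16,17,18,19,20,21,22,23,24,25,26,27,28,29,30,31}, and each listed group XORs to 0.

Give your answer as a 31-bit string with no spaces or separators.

0111011111110101011010001011111

Place data at non-parity positions: p1 p2 1 p4 0 1 1 p8 1 1 1 1 0 1 0 p16 0 1 1 0 1 0 0 0 1 0 1 1 1 1 1
p1 (pos 1,3,5,7,9,11,13,15,17,19,21,23,25,27,29,31): XOR of data positions = 1⊕0⊕1⊕1⊕1⊕0⊕0⊕0⊕1⊕1⊕0⊕1⊕1⊕1⊕1 = 0
p2 (pos 2,3,6,7,10,11,14,15,18,19,22,23,26,27,30,31): XOR of data positions = 1⊕1⊕1⊕1⊕1⊕1⊕0⊕1⊕1⊕0⊕0⊕0⊕1⊕1⊕1 = 1
p4 (pos 4,5,6,7,12,13,14,15,20,21,22,23,28,29,30,31): XOR of data positions = 0⊕1⊕1⊕1⊕0⊕1⊕0⊕0⊕1⊕0⊕0⊕1⊕1⊕1⊕1 = 1
p8 (pos 8,9,10,11,12,13,14,15,24,25,26,27,28,29,30,31): XOR of data positions = 1⊕1⊕1⊕1⊕0⊕1⊕0⊕0⊕1⊕0⊕1⊕1⊕1⊕1⊕1 = 1
p16 (pos 16,17,18,19,20,21,22,23,24,25,26,27,28,29,30,31): XOR of data positions = 0⊕1⊕1⊕0⊕1⊕0⊕0⊕0⊕1⊕0⊕1⊕1⊕1⊕1⊕1 = 1
Codeword: 0111011111110101011010001011111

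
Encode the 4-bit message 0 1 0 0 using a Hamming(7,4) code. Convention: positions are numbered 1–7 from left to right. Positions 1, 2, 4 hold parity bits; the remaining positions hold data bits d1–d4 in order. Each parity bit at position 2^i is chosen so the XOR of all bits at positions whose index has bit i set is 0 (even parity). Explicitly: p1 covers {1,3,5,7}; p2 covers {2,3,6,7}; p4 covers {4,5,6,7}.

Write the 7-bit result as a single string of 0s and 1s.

1001100

Place data at non-parity positions: p1 p2 0 p4 1 0 0
p1 (pos 1,3,5,7): XOR of data positions = 0⊕1⊕0 = 1
p2 (pos 2,3,6,7): XOR of data positions = 0⊕0⊕0 = 0
p4 (pos 4,5,6,7): XOR of data positions = 1⊕0⊕0 = 1
Codeword: 1001100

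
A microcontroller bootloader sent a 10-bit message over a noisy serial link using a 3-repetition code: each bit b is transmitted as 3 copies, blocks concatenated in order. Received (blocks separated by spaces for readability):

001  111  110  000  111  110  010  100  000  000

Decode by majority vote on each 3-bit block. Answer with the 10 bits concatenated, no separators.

0110110000

Block 1 (001): 1 one → 0
Block 2 (111): 3 ones → 1
Block 3 (110): 2 ones → 1
Block 4 (000): 0 ones → 0
Block 5 (111): 3 ones → 1
Block 6 (110): 2 ones → 1
Block 7 (010): 1 one → 0
Block 8 (100): 1 one → 0
Block 9 (000): 0 ones → 0
Block 10 (000): 0 ones → 0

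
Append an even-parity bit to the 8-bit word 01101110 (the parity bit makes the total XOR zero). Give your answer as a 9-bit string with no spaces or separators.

XOR of the 8 data bits: 0⊕1⊕1⊕0⊕1⊕1⊕1⊕0 = 1
Parity bit = 1 (so all 9 bits XOR to 0).

011011101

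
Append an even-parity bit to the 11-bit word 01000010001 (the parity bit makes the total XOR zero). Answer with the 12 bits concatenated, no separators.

XOR of the 11 data bits: 0⊕1⊕0⊕0⊕0⊕0⊕1⊕0⊕0⊕0⊕1 = 1
Parity bit = 1 (so all 12 bits XOR to 0).

010000100011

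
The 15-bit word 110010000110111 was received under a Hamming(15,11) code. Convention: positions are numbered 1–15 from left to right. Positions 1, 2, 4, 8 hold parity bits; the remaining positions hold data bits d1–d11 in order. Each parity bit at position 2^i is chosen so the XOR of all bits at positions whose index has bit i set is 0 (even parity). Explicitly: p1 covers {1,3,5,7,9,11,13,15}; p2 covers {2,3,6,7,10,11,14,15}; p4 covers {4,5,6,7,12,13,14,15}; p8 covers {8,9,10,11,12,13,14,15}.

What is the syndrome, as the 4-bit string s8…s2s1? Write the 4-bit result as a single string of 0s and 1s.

s1 (pos 1,3,5,7,9,11,13,15): 1⊕0⊕1⊕0⊕0⊕1⊕1⊕1 = 1
s2 (pos 2,3,6,7,10,11,14,15): 1⊕0⊕0⊕0⊕1⊕1⊕1⊕1 = 1
s4 (pos 4,5,6,7,12,13,14,15): 0⊕1⊕0⊕0⊕0⊕1⊕1⊕1 = 0
s8 (pos 8,9,10,11,12,13,14,15): 0⊕0⊕1⊕1⊕0⊕1⊕1⊕1 = 1
Syndrome s8…s1 = 1011 → error at position 11.

1011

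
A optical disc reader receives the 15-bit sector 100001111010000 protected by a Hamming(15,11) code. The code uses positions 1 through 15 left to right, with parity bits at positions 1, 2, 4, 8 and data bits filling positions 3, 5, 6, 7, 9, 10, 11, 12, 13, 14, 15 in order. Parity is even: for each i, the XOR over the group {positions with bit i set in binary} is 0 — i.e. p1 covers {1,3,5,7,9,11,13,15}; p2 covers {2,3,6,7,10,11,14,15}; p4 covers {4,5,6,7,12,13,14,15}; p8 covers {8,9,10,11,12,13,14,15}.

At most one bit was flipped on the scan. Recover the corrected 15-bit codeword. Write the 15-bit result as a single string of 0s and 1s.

100001111110000

s1 (pos 1,3,5,7,9,11,13,15): 1⊕0⊕0⊕1⊕1⊕1⊕0⊕0 = 0
s2 (pos 2,3,6,7,10,11,14,15): 0⊕0⊕1⊕1⊕0⊕1⊕0⊕0 = 1
s4 (pos 4,5,6,7,12,13,14,15): 0⊕0⊕1⊕1⊕0⊕0⊕0⊕0 = 0
s8 (pos 8,9,10,11,12,13,14,15): 1⊕1⊕0⊕1⊕0⊕0⊕0⊕0 = 1
Syndrome s8…s1 = 1010 → error at position 10.
Flip position 10: 100001111010000 → 100001111110000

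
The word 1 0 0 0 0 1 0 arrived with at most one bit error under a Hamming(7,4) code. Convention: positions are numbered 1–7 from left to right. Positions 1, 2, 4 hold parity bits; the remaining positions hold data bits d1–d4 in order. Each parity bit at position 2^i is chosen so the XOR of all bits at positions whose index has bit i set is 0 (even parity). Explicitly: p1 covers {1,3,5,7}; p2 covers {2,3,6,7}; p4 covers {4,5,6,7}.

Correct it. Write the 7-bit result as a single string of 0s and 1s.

s1 (pos 1,3,5,7): 1⊕0⊕0⊕0 = 1
s2 (pos 2,3,6,7): 0⊕0⊕1⊕0 = 1
s4 (pos 4,5,6,7): 0⊕0⊕1⊕0 = 1
Syndrome s4…s1 = 111 → error at position 7.
Flip position 7: 1000010 → 1000011

1000011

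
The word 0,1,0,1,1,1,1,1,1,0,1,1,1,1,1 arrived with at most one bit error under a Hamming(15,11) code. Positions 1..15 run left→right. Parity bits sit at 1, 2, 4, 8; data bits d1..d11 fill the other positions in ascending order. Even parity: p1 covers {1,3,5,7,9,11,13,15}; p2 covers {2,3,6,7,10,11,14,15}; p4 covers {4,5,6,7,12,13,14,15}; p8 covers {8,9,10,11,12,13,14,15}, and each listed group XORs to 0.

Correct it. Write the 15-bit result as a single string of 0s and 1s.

s1 (pos 1,3,5,7,9,11,13,15): 0⊕0⊕1⊕1⊕1⊕1⊕1⊕1 = 0
s2 (pos 2,3,6,7,10,11,14,15): 1⊕0⊕1⊕1⊕0⊕1⊕1⊕1 = 0
s4 (pos 4,5,6,7,12,13,14,15): 1⊕1⊕1⊕1⊕1⊕1⊕1⊕1 = 0
s8 (pos 8,9,10,11,12,13,14,15): 1⊕1⊕0⊕1⊕1⊕1⊕1⊕1 = 1
Syndrome s8…s1 = 1000 → error at position 8.
Flip position 8: 010111111011111 → 010111101011111

010111101011111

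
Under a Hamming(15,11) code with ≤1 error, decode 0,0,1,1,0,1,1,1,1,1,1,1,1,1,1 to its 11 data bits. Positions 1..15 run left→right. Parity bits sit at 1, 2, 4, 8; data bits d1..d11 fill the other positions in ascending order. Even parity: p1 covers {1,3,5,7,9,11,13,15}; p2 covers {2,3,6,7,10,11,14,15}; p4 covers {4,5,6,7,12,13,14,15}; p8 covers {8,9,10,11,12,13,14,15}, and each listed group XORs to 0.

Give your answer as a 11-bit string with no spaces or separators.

s1 (pos 1,3,5,7,9,11,13,15): 0⊕1⊕0⊕1⊕1⊕1⊕1⊕1 = 0
s2 (pos 2,3,6,7,10,11,14,15): 0⊕1⊕1⊕1⊕1⊕1⊕1⊕1 = 1
s4 (pos 4,5,6,7,12,13,14,15): 1⊕0⊕1⊕1⊕1⊕1⊕1⊕1 = 1
s8 (pos 8,9,10,11,12,13,14,15): 1⊕1⊕1⊕1⊕1⊕1⊕1⊕1 = 0
Syndrome s8…s1 = 0110 → error at position 6.
Flip position 6: 001101111111111 → 001100111111111
Read data bits from positions 3,5,6,7,9,10,11,12,13,14,15: 10011111111

10011111111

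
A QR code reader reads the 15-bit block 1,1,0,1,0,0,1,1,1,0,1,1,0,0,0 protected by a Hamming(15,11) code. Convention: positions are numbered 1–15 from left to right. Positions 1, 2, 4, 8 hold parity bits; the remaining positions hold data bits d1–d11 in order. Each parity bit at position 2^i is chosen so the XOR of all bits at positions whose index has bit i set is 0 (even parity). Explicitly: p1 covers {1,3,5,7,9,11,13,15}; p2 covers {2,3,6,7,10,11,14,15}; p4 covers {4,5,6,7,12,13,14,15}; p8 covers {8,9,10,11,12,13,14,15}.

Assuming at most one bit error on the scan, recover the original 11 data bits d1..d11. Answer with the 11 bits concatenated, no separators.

s1 (pos 1,3,5,7,9,11,13,15): 1⊕0⊕0⊕1⊕1⊕1⊕0⊕0 = 0
s2 (pos 2,3,6,7,10,11,14,15): 1⊕0⊕0⊕1⊕0⊕1⊕0⊕0 = 1
s4 (pos 4,5,6,7,12,13,14,15): 1⊕0⊕0⊕1⊕1⊕0⊕0⊕0 = 1
s8 (pos 8,9,10,11,12,13,14,15): 1⊕1⊕0⊕1⊕1⊕0⊕0⊕0 = 0
Syndrome s8…s1 = 0110 → error at position 6.
Flip position 6: 110100111011000 → 110101111011000
Read data bits from positions 3,5,6,7,9,10,11,12,13,14,15: 00111011000

00111011000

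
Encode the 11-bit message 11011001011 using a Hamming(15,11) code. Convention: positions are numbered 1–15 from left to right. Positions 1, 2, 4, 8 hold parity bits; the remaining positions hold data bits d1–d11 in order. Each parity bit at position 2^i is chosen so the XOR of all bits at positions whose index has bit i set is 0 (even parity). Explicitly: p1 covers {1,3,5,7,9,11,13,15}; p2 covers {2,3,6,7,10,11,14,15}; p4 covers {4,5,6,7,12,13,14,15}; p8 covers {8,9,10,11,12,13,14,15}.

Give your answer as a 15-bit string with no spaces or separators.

Place data at non-parity positions: p1 p2 1 p4 1 0 1 p8 1 0 0 1 0 1 1
p1 (pos 1,3,5,7,9,11,13,15): XOR of data positions = 1⊕1⊕1⊕1⊕0⊕0⊕1 = 1
p2 (pos 2,3,6,7,10,11,14,15): XOR of data positions = 1⊕0⊕1⊕0⊕0⊕1⊕1 = 0
p4 (pos 4,5,6,7,12,13,14,15): XOR of data positions = 1⊕0⊕1⊕1⊕0⊕1⊕1 = 1
p8 (pos 8,9,10,11,12,13,14,15): XOR of data positions = 1⊕0⊕0⊕1⊕0⊕1⊕1 = 0
Codeword: 101110101001011

101110101001011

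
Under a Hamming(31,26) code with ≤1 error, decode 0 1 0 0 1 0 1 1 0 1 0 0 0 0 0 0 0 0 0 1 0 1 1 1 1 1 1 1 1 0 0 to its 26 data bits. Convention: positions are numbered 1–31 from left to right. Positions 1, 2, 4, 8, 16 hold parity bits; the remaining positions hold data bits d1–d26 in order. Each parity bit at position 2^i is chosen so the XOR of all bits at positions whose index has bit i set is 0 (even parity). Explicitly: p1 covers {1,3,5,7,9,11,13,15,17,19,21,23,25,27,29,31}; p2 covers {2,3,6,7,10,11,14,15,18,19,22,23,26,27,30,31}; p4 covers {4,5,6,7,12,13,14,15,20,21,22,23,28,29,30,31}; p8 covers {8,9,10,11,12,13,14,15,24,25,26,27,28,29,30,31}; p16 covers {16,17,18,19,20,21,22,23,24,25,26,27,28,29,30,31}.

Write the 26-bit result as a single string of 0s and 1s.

s1 (pos 1,3,5,7,9,11,13,15,17,19,21,23,25,27,29,31): 0⊕0⊕1⊕1⊕0⊕0⊕0⊕0⊕0⊕0⊕0⊕1⊕1⊕1⊕1⊕0 = 0
s2 (pos 2,3,6,7,10,11,14,15,18,19,22,23,26,27,30,31): 1⊕0⊕0⊕1⊕1⊕0⊕0⊕0⊕0⊕0⊕1⊕1⊕1⊕1⊕0⊕0 = 1
s4 (pos 4,5,6,7,12,13,14,15,20,21,22,23,28,29,30,31): 0⊕1⊕0⊕1⊕0⊕0⊕0⊕0⊕1⊕0⊕1⊕1⊕1⊕1⊕0⊕0 = 1
s8 (pos 8,9,10,11,12,13,14,15,24,25,26,27,28,29,30,31): 1⊕0⊕1⊕0⊕0⊕0⊕0⊕0⊕1⊕1⊕1⊕1⊕1⊕1⊕0⊕0 = 0
s16 (pos 16,17,18,19,20,21,22,23,24,25,26,27,28,29,30,31): 0⊕0⊕0⊕0⊕1⊕0⊕1⊕1⊕1⊕1⊕1⊕1⊕1⊕1⊕0⊕0 = 1
Syndrome s16…s1 = 10110 → error at position 22.
Flip position 22: 0100101101000000000101111111100 → 0100101101000000000100111111100
Read data bits from positions 3,5,6,7,9,10,11,12,13,14,15,17,18,19,20,21,22,23,24,25,26,27,28,29,30,31: 01010100000000100111111100

01010100000000100111111100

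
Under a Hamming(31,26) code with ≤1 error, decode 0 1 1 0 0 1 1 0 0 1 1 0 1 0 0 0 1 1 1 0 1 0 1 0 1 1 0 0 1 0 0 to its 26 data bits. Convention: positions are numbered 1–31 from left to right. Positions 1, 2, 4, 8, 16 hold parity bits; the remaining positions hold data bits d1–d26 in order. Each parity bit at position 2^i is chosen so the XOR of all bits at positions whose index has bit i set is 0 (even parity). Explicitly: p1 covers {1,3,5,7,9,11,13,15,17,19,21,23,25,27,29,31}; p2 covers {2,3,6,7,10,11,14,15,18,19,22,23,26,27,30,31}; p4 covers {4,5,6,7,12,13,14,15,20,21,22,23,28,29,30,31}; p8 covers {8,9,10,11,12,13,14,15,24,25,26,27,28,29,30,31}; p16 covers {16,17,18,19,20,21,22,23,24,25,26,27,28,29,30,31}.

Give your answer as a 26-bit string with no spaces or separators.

10110110100111010101100100

s1 (pos 1,3,5,7,9,11,13,15,17,19,21,23,25,27,29,31): 0⊕1⊕0⊕1⊕0⊕1⊕1⊕0⊕1⊕1⊕1⊕1⊕1⊕0⊕1⊕0 = 0
s2 (pos 2,3,6,7,10,11,14,15,18,19,22,23,26,27,30,31): 1⊕1⊕1⊕1⊕1⊕1⊕0⊕0⊕1⊕1⊕0⊕1⊕1⊕0⊕0⊕0 = 0
s4 (pos 4,5,6,7,12,13,14,15,20,21,22,23,28,29,30,31): 0⊕0⊕1⊕1⊕0⊕1⊕0⊕0⊕0⊕1⊕0⊕1⊕0⊕1⊕0⊕0 = 0
s8 (pos 8,9,10,11,12,13,14,15,24,25,26,27,28,29,30,31): 0⊕0⊕1⊕1⊕0⊕1⊕0⊕0⊕0⊕1⊕1⊕0⊕0⊕1⊕0⊕0 = 0
s16 (pos 16,17,18,19,20,21,22,23,24,25,26,27,28,29,30,31): 0⊕1⊕1⊕1⊕0⊕1⊕0⊕1⊕0⊕1⊕1⊕0⊕0⊕1⊕0⊕0 = 0
Syndrome s16…s1 = 00000 → no error.
Read data bits from positions 3,5,6,7,9,10,11,12,13,14,15,17,18,19,20,21,22,23,24,25,26,27,28,29,30,31: 10110110100111010101100100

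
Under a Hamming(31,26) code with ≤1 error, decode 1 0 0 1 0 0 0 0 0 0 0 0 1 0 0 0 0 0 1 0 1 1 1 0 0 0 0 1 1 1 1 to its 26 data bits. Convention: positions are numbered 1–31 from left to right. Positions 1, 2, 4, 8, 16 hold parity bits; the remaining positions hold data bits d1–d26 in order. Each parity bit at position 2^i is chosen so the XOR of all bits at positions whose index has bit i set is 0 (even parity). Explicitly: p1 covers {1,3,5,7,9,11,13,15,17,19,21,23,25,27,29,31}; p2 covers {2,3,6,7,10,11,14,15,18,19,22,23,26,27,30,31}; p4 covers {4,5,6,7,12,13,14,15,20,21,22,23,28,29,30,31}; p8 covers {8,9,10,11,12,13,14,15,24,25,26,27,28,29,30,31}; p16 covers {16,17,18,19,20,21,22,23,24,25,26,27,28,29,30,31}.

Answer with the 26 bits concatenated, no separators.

00000000101001011100001111

s1 (pos 1,3,5,7,9,11,13,15,17,19,21,23,25,27,29,31): 1⊕0⊕0⊕0⊕0⊕0⊕1⊕0⊕0⊕1⊕1⊕1⊕0⊕0⊕1⊕1 = 1
s2 (pos 2,3,6,7,10,11,14,15,18,19,22,23,26,27,30,31): 0⊕0⊕0⊕0⊕0⊕0⊕0⊕0⊕0⊕1⊕1⊕1⊕0⊕0⊕1⊕1 = 1
s4 (pos 4,5,6,7,12,13,14,15,20,21,22,23,28,29,30,31): 1⊕0⊕0⊕0⊕0⊕1⊕0⊕0⊕0⊕1⊕1⊕1⊕1⊕1⊕1⊕1 = 1
s8 (pos 8,9,10,11,12,13,14,15,24,25,26,27,28,29,30,31): 0⊕0⊕0⊕0⊕0⊕1⊕0⊕0⊕0⊕0⊕0⊕0⊕1⊕1⊕1⊕1 = 1
s16 (pos 16,17,18,19,20,21,22,23,24,25,26,27,28,29,30,31): 0⊕0⊕0⊕1⊕0⊕1⊕1⊕1⊕0⊕0⊕0⊕0⊕1⊕1⊕1⊕1 = 0
Syndrome s16…s1 = 01111 → error at position 15.
Flip position 15: 1001000000001000001011100001111 → 1001000000001010001011100001111
Read data bits from positions 3,5,6,7,9,10,11,12,13,14,15,17,18,19,20,21,22,23,24,25,26,27,28,29,30,31: 00000000101001011100001111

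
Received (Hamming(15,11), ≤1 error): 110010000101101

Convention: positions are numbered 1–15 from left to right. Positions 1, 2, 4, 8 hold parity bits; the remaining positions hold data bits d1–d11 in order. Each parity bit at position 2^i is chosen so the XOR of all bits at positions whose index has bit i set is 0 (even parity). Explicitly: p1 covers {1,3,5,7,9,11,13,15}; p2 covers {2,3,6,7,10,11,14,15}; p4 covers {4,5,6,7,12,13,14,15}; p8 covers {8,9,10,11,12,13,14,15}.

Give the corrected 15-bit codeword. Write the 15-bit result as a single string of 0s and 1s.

100010000101101

s1 (pos 1,3,5,7,9,11,13,15): 1⊕0⊕1⊕0⊕0⊕0⊕1⊕1 = 0
s2 (pos 2,3,6,7,10,11,14,15): 1⊕0⊕0⊕0⊕1⊕0⊕0⊕1 = 1
s4 (pos 4,5,6,7,12,13,14,15): 0⊕1⊕0⊕0⊕1⊕1⊕0⊕1 = 0
s8 (pos 8,9,10,11,12,13,14,15): 0⊕0⊕1⊕0⊕1⊕1⊕0⊕1 = 0
Syndrome s8…s1 = 0010 → error at position 2.
Flip position 2: 110010000101101 → 100010000101101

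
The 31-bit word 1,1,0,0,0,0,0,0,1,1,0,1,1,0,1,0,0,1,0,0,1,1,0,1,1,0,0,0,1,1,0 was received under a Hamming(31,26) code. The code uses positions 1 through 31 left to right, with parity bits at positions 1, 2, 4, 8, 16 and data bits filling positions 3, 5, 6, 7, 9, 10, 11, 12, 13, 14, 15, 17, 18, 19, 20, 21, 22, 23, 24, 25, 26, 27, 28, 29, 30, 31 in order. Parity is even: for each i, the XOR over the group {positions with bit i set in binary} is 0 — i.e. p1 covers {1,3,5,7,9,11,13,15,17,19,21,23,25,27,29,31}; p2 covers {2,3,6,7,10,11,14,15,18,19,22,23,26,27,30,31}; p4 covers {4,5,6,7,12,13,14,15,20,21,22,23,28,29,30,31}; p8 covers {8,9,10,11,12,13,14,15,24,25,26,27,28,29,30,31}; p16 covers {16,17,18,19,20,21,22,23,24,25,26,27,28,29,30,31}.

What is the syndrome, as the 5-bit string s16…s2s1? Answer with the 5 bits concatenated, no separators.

s1 (pos 1,3,5,7,9,11,13,15,17,19,21,23,25,27,29,31): 1⊕0⊕0⊕0⊕1⊕0⊕1⊕1⊕0⊕0⊕1⊕0⊕1⊕0⊕1⊕0 = 1
s2 (pos 2,3,6,7,10,11,14,15,18,19,22,23,26,27,30,31): 1⊕0⊕0⊕0⊕1⊕0⊕0⊕1⊕1⊕0⊕1⊕0⊕0⊕0⊕1⊕0 = 0
s4 (pos 4,5,6,7,12,13,14,15,20,21,22,23,28,29,30,31): 0⊕0⊕0⊕0⊕1⊕1⊕0⊕1⊕0⊕1⊕1⊕0⊕0⊕1⊕1⊕0 = 1
s8 (pos 8,9,10,11,12,13,14,15,24,25,26,27,28,29,30,31): 0⊕1⊕1⊕0⊕1⊕1⊕0⊕1⊕1⊕1⊕0⊕0⊕0⊕1⊕1⊕0 = 1
s16 (pos 16,17,18,19,20,21,22,23,24,25,26,27,28,29,30,31): 0⊕0⊕1⊕0⊕0⊕1⊕1⊕0⊕1⊕1⊕0⊕0⊕0⊕1⊕1⊕0 = 1
Syndrome s16…s1 = 11101 → error at position 29.

11101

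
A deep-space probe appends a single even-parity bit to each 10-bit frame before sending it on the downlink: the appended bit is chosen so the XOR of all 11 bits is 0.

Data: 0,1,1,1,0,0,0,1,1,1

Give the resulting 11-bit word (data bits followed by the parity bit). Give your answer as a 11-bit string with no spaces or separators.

01110001110

XOR of the 10 data bits: 0⊕1⊕1⊕1⊕0⊕0⊕0⊕1⊕1⊕1 = 0
Parity bit = 0 (so all 11 bits XOR to 0).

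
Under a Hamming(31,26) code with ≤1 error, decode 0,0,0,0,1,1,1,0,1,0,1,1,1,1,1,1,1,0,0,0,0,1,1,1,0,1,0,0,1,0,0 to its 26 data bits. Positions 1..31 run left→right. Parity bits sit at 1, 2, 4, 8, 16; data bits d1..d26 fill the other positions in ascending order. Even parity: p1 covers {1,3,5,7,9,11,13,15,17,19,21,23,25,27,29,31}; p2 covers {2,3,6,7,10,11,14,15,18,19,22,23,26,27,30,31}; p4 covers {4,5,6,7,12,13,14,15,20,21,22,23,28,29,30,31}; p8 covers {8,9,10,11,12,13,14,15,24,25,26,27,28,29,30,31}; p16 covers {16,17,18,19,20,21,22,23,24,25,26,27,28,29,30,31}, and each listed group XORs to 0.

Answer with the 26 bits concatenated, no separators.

01111011111100001111100100

s1 (pos 1,3,5,7,9,11,13,15,17,19,21,23,25,27,29,31): 0⊕0⊕1⊕1⊕1⊕1⊕1⊕1⊕1⊕0⊕0⊕1⊕0⊕0⊕1⊕0 = 1
s2 (pos 2,3,6,7,10,11,14,15,18,19,22,23,26,27,30,31): 0⊕0⊕1⊕1⊕0⊕1⊕1⊕1⊕0⊕0⊕1⊕1⊕1⊕0⊕0⊕0 = 0
s4 (pos 4,5,6,7,12,13,14,15,20,21,22,23,28,29,30,31): 0⊕1⊕1⊕1⊕1⊕1⊕1⊕1⊕0⊕0⊕1⊕1⊕0⊕1⊕0⊕0 = 0
s8 (pos 8,9,10,11,12,13,14,15,24,25,26,27,28,29,30,31): 0⊕1⊕0⊕1⊕1⊕1⊕1⊕1⊕1⊕0⊕1⊕0⊕0⊕1⊕0⊕0 = 1
s16 (pos 16,17,18,19,20,21,22,23,24,25,26,27,28,29,30,31): 1⊕1⊕0⊕0⊕0⊕0⊕1⊕1⊕1⊕0⊕1⊕0⊕0⊕1⊕0⊕0 = 1
Syndrome s16…s1 = 11001 → error at position 25.
Flip position 25: 0000111010111111100001110100100 → 0000111010111111100001111100100
Read data bits from positions 3,5,6,7,9,10,11,12,13,14,15,17,18,19,20,21,22,23,24,25,26,27,28,29,30,31: 01111011111100001111100100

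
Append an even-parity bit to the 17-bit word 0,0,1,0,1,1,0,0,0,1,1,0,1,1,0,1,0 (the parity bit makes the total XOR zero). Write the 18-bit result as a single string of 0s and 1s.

001011000110110100

XOR of the 17 data bits: 0⊕0⊕1⊕0⊕1⊕1⊕0⊕0⊕0⊕1⊕1⊕0⊕1⊕1⊕0⊕1⊕0 = 0
Parity bit = 0 (so all 18 bits XOR to 0).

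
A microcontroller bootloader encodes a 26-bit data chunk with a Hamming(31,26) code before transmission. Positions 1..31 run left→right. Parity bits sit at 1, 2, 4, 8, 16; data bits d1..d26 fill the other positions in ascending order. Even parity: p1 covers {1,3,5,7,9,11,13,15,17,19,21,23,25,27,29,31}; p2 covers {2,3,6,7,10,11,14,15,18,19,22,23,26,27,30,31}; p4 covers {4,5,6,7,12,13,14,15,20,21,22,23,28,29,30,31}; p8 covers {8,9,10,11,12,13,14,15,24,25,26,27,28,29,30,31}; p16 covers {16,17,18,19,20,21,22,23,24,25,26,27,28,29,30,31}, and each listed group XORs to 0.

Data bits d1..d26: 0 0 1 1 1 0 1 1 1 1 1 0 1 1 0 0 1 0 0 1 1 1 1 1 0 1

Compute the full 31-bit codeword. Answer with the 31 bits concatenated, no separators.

0100011010111111011001001111101

Place data at non-parity positions: p1 p2 0 p4 0 1 1 p8 1 0 1 1 1 1 1 p16 0 1 1 0 0 1 0 0 1 1 1 1 1 0 1
p1 (pos 1,3,5,7,9,11,13,15,17,19,21,23,25,27,29,31): XOR of data positions = 0⊕0⊕1⊕1⊕1⊕1⊕1⊕0⊕1⊕0⊕0⊕1⊕1⊕1⊕1 = 0
p2 (pos 2,3,6,7,10,11,14,15,18,19,22,23,26,27,30,31): XOR of data positions = 0⊕1⊕1⊕0⊕1⊕1⊕1⊕1⊕1⊕1⊕0⊕1⊕1⊕0⊕1 = 1
p4 (pos 4,5,6,7,12,13,14,15,20,21,22,23,28,29,30,31): XOR of data positions = 0⊕1⊕1⊕1⊕1⊕1⊕1⊕0⊕0⊕1⊕0⊕1⊕1⊕0⊕1 = 0
p8 (pos 8,9,10,11,12,13,14,15,24,25,26,27,28,29,30,31): XOR of data positions = 1⊕0⊕1⊕1⊕1⊕1⊕1⊕0⊕1⊕1⊕1⊕1⊕1⊕0⊕1 = 0
p16 (pos 16,17,18,19,20,21,22,23,24,25,26,27,28,29,30,31): XOR of data positions = 0⊕1⊕1⊕0⊕0⊕1⊕0⊕0⊕1⊕1⊕1⊕1⊕1⊕0⊕1 = 1
Codeword: 0100011010111111011001001111101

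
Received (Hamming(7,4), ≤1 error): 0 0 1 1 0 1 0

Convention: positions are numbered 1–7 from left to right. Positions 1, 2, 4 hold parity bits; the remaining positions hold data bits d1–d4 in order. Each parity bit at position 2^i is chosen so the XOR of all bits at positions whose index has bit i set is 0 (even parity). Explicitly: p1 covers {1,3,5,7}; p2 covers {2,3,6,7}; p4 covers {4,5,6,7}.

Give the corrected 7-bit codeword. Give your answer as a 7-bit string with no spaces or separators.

s1 (pos 1,3,5,7): 0⊕1⊕0⊕0 = 1
s2 (pos 2,3,6,7): 0⊕1⊕1⊕0 = 0
s4 (pos 4,5,6,7): 1⊕0⊕1⊕0 = 0
Syndrome s4…s1 = 001 → error at position 1.
Flip position 1: 0011010 → 1011010

1011010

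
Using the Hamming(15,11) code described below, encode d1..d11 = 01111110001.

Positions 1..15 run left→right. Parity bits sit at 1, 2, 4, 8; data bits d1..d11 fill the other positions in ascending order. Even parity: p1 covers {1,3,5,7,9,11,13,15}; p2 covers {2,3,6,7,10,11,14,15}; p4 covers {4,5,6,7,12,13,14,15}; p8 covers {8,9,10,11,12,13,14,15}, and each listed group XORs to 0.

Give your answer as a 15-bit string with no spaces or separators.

110011101110001

Place data at non-parity positions: p1 p2 0 p4 1 1 1 p8 1 1 1 0 0 0 1
p1 (pos 1,3,5,7,9,11,13,15): XOR of data positions = 0⊕1⊕1⊕1⊕1⊕0⊕1 = 1
p2 (pos 2,3,6,7,10,11,14,15): XOR of data positions = 0⊕1⊕1⊕1⊕1⊕0⊕1 = 1
p4 (pos 4,5,6,7,12,13,14,15): XOR of data positions = 1⊕1⊕1⊕0⊕0⊕0⊕1 = 0
p8 (pos 8,9,10,11,12,13,14,15): XOR of data positions = 1⊕1⊕1⊕0⊕0⊕0⊕1 = 0
Codeword: 110011101110001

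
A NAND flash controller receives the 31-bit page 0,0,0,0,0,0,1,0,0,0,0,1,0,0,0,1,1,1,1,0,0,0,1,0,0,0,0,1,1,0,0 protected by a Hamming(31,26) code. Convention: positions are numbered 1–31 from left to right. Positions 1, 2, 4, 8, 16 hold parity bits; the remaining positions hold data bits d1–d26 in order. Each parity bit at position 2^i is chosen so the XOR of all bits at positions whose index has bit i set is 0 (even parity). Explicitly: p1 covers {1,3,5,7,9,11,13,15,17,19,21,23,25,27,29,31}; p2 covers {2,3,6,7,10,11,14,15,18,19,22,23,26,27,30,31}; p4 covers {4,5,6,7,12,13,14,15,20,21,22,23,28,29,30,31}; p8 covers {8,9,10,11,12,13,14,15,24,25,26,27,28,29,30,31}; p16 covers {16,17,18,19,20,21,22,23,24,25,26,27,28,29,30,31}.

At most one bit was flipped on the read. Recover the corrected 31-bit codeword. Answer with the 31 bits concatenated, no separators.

s1 (pos 1,3,5,7,9,11,13,15,17,19,21,23,25,27,29,31): 0⊕0⊕0⊕1⊕0⊕0⊕0⊕0⊕1⊕1⊕0⊕1⊕0⊕0⊕1⊕0 = 1
s2 (pos 2,3,6,7,10,11,14,15,18,19,22,23,26,27,30,31): 0⊕0⊕0⊕1⊕0⊕0⊕0⊕0⊕1⊕1⊕0⊕1⊕0⊕0⊕0⊕0 = 0
s4 (pos 4,5,6,7,12,13,14,15,20,21,22,23,28,29,30,31): 0⊕0⊕0⊕1⊕1⊕0⊕0⊕0⊕0⊕0⊕0⊕1⊕1⊕1⊕0⊕0 = 1
s8 (pos 8,9,10,11,12,13,14,15,24,25,26,27,28,29,30,31): 0⊕0⊕0⊕0⊕1⊕0⊕0⊕0⊕0⊕0⊕0⊕0⊕1⊕1⊕0⊕0 = 1
s16 (pos 16,17,18,19,20,21,22,23,24,25,26,27,28,29,30,31): 1⊕1⊕1⊕1⊕0⊕0⊕0⊕1⊕0⊕0⊕0⊕0⊕1⊕1⊕0⊕0 = 1
Syndrome s16…s1 = 11101 → error at position 29.
Flip position 29: 0000001000010001111000100001100 → 0000001000010001111000100001000

0000001000010001111000100001000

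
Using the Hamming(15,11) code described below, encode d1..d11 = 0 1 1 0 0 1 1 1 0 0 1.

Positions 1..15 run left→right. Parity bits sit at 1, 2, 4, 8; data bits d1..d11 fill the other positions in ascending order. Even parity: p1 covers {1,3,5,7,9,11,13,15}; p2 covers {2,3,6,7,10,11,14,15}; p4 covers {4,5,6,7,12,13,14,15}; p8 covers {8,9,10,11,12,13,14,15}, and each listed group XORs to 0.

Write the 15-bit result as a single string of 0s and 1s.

100011000111001

Place data at non-parity positions: p1 p2 0 p4 1 1 0 p8 0 1 1 1 0 0 1
p1 (pos 1,3,5,7,9,11,13,15): XOR of data positions = 0⊕1⊕0⊕0⊕1⊕0⊕1 = 1
p2 (pos 2,3,6,7,10,11,14,15): XOR of data positions = 0⊕1⊕0⊕1⊕1⊕0⊕1 = 0
p4 (pos 4,5,6,7,12,13,14,15): XOR of data positions = 1⊕1⊕0⊕1⊕0⊕0⊕1 = 0
p8 (pos 8,9,10,11,12,13,14,15): XOR of data positions = 0⊕1⊕1⊕1⊕0⊕0⊕1 = 0
Codeword: 100011000111001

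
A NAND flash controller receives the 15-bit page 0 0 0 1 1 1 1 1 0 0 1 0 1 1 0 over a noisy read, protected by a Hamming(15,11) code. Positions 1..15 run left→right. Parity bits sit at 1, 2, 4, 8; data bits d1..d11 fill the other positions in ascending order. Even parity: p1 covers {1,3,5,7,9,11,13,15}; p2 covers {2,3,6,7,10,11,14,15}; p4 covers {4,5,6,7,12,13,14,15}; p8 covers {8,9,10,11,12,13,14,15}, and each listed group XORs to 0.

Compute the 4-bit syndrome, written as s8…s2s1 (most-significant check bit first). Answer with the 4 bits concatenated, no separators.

s1 (pos 1,3,5,7,9,11,13,15): 0⊕0⊕1⊕1⊕0⊕1⊕1⊕0 = 0
s2 (pos 2,3,6,7,10,11,14,15): 0⊕0⊕1⊕1⊕0⊕1⊕1⊕0 = 0
s4 (pos 4,5,6,7,12,13,14,15): 1⊕1⊕1⊕1⊕0⊕1⊕1⊕0 = 0
s8 (pos 8,9,10,11,12,13,14,15): 1⊕0⊕0⊕1⊕0⊕1⊕1⊕0 = 0
Syndrome s8…s1 = 0000 → no error.

0000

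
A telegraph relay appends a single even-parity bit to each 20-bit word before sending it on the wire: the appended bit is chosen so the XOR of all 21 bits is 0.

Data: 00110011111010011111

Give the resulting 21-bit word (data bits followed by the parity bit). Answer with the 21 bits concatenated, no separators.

XOR of the 20 data bits: 0⊕0⊕1⊕1⊕0⊕0⊕1⊕1⊕1⊕1⊕1⊕0⊕1⊕0⊕0⊕1⊕1⊕1⊕1⊕1 = 1
Parity bit = 1 (so all 21 bits XOR to 0).

001100111110100111111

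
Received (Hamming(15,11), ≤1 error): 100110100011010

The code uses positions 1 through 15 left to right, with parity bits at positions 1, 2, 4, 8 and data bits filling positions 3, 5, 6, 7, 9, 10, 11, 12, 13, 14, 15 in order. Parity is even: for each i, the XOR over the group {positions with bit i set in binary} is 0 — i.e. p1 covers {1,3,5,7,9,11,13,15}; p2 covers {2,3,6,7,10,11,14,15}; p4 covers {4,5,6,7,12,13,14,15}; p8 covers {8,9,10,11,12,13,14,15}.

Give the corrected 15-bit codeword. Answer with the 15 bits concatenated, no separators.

s1 (pos 1,3,5,7,9,11,13,15): 1⊕0⊕1⊕1⊕0⊕1⊕0⊕0 = 0
s2 (pos 2,3,6,7,10,11,14,15): 0⊕0⊕0⊕1⊕0⊕1⊕1⊕0 = 1
s4 (pos 4,5,6,7,12,13,14,15): 1⊕1⊕0⊕1⊕1⊕0⊕1⊕0 = 1
s8 (pos 8,9,10,11,12,13,14,15): 0⊕0⊕0⊕1⊕1⊕0⊕1⊕0 = 1
Syndrome s8…s1 = 1110 → error at position 14.
Flip position 14: 100110100011010 → 100110100011000

100110100011000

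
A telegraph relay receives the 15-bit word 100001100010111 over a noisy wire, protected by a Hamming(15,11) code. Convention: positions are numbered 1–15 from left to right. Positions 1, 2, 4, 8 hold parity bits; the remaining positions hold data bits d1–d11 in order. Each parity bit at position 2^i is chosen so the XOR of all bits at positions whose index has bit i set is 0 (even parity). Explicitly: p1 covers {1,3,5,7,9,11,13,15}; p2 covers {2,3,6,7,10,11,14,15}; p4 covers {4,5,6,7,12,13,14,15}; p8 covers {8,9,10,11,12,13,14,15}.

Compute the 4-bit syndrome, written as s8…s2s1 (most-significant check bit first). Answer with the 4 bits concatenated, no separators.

0111

s1 (pos 1,3,5,7,9,11,13,15): 1⊕0⊕0⊕1⊕0⊕1⊕1⊕1 = 1
s2 (pos 2,3,6,7,10,11,14,15): 0⊕0⊕1⊕1⊕0⊕1⊕1⊕1 = 1
s4 (pos 4,5,6,7,12,13,14,15): 0⊕0⊕1⊕1⊕0⊕1⊕1⊕1 = 1
s8 (pos 8,9,10,11,12,13,14,15): 0⊕0⊕0⊕1⊕0⊕1⊕1⊕1 = 0
Syndrome s8…s1 = 0111 → error at position 7.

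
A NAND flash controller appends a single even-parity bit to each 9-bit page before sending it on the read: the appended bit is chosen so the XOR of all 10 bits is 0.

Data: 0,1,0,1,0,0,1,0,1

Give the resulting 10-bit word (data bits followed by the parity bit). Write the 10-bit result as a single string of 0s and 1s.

XOR of the 9 data bits: 0⊕1⊕0⊕1⊕0⊕0⊕1⊕0⊕1 = 0
Parity bit = 0 (so all 10 bits XOR to 0).

0101001010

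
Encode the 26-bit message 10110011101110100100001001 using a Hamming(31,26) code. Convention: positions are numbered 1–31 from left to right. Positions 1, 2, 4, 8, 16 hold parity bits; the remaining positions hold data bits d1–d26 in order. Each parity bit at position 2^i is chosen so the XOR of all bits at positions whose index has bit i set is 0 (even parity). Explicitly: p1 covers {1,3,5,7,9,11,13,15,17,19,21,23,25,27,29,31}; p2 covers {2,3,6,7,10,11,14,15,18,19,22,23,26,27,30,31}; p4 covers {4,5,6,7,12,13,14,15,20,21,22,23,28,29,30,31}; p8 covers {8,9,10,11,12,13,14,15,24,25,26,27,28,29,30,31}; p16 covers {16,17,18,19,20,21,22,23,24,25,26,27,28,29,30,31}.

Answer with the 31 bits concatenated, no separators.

Place data at non-parity positions: p1 p2 1 p4 0 1 1 p8 0 0 1 1 1 0 1 p16 1 1 0 1 0 0 1 0 0 0 0 1 0 0 1
p1 (pos 1,3,5,7,9,11,13,15,17,19,21,23,25,27,29,31): XOR of data positions = 1⊕0⊕1⊕0⊕1⊕1⊕1⊕1⊕0⊕0⊕1⊕0⊕0⊕0⊕1 = 0
p2 (pos 2,3,6,7,10,11,14,15,18,19,22,23,26,27,30,31): XOR of data positions = 1⊕1⊕1⊕0⊕1⊕0⊕1⊕1⊕0⊕0⊕1⊕0⊕0⊕0⊕1 = 0
p4 (pos 4,5,6,7,12,13,14,15,20,21,22,23,28,29,30,31): XOR of data positions = 0⊕1⊕1⊕1⊕1⊕0⊕1⊕1⊕0⊕0⊕1⊕1⊕0⊕0⊕1 = 1
p8 (pos 8,9,10,11,12,13,14,15,24,25,26,27,28,29,30,31): XOR of data positions = 0⊕0⊕1⊕1⊕1⊕0⊕1⊕0⊕0⊕0⊕0⊕1⊕0⊕0⊕1 = 0
p16 (pos 16,17,18,19,20,21,22,23,24,25,26,27,28,29,30,31): XOR of data positions = 1⊕1⊕0⊕1⊕0⊕0⊕1⊕0⊕0⊕0⊕0⊕1⊕0⊕0⊕1 = 0
Codeword: 0011011000111010110100100001001

0011011000111010110100100001001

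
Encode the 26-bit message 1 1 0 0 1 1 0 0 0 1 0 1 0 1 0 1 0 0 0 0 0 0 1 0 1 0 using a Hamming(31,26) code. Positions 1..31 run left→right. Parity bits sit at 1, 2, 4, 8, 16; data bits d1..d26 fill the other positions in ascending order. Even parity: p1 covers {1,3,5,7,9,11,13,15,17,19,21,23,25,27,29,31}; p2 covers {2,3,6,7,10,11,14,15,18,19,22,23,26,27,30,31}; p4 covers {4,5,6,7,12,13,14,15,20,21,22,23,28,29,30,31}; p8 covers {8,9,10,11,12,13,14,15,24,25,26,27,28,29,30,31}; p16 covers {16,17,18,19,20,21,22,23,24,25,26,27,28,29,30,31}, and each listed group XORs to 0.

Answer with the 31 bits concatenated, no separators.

0111100111000101101010000001010

Place data at non-parity positions: p1 p2 1 p4 1 0 0 p8 1 1 0 0 0 1 0 p16 1 0 1 0 1 0 0 0 0 0 0 1 0 1 0
p1 (pos 1,3,5,7,9,11,13,15,17,19,21,23,25,27,29,31): XOR of data positions = 1⊕1⊕0⊕1⊕0⊕0⊕0⊕1⊕1⊕1⊕0⊕0⊕0⊕0⊕0 = 0
p2 (pos 2,3,6,7,10,11,14,15,18,19,22,23,26,27,30,31): XOR of data positions = 1⊕0⊕0⊕1⊕0⊕1⊕0⊕0⊕1⊕0⊕0⊕0⊕0⊕1⊕0 = 1
p4 (pos 4,5,6,7,12,13,14,15,20,21,22,23,28,29,30,31): XOR of data positions = 1⊕0⊕0⊕0⊕0⊕1⊕0⊕0⊕1⊕0⊕0⊕1⊕0⊕1⊕0 = 1
p8 (pos 8,9,10,11,12,13,14,15,24,25,26,27,28,29,30,31): XOR of data positions = 1⊕1⊕0⊕0⊕0⊕1⊕0⊕0⊕0⊕0⊕0⊕1⊕0⊕1⊕0 = 1
p16 (pos 16,17,18,19,20,21,22,23,24,25,26,27,28,29,30,31): XOR of data positions = 1⊕0⊕1⊕0⊕1⊕0⊕0⊕0⊕0⊕0⊕0⊕1⊕0⊕1⊕0 = 1
Codeword: 0111100111000101101010000001010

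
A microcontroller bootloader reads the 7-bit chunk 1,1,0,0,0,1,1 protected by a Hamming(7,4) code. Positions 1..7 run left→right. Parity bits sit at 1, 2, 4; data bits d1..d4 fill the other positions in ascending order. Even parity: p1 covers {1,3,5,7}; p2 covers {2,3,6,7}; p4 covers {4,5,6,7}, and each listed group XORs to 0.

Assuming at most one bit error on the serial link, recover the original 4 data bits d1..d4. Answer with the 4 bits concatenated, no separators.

0011

s1 (pos 1,3,5,7): 1⊕0⊕0⊕1 = 0
s2 (pos 2,3,6,7): 1⊕0⊕1⊕1 = 1
s4 (pos 4,5,6,7): 0⊕0⊕1⊕1 = 0
Syndrome s4…s1 = 010 → error at position 2.
Flip position 2: 1100011 → 1000011
Read data bits from positions 3,5,6,7: 0011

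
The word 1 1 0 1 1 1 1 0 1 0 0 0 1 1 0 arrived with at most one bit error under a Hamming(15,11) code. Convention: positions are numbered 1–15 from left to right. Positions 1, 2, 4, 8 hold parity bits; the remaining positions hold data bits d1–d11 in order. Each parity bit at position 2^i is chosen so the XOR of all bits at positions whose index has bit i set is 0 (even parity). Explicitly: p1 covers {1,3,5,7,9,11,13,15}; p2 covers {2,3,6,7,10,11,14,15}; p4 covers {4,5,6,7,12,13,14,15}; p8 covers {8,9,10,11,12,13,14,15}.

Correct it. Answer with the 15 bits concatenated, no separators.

110111100000110

s1 (pos 1,3,5,7,9,11,13,15): 1⊕0⊕1⊕1⊕1⊕0⊕1⊕0 = 1
s2 (pos 2,3,6,7,10,11,14,15): 1⊕0⊕1⊕1⊕0⊕0⊕1⊕0 = 0
s4 (pos 4,5,6,7,12,13,14,15): 1⊕1⊕1⊕1⊕0⊕1⊕1⊕0 = 0
s8 (pos 8,9,10,11,12,13,14,15): 0⊕1⊕0⊕0⊕0⊕1⊕1⊕0 = 1
Syndrome s8…s1 = 1001 → error at position 9.
Flip position 9: 110111101000110 → 110111100000110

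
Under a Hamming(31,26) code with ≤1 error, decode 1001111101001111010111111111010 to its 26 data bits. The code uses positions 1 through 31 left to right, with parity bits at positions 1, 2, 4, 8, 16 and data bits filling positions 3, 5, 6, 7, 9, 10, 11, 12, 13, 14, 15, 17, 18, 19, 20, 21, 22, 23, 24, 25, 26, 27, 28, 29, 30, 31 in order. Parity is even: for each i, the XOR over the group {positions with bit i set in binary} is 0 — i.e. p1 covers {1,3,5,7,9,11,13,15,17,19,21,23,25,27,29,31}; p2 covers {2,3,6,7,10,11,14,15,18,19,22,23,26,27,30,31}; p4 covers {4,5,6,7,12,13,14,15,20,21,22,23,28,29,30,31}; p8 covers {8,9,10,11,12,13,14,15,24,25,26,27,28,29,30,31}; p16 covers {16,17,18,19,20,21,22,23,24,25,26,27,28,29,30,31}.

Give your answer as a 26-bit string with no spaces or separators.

01110100110010111111111010

s1 (pos 1,3,5,7,9,11,13,15,17,19,21,23,25,27,29,31): 1⊕0⊕1⊕1⊕0⊕0⊕1⊕1⊕0⊕0⊕1⊕1⊕1⊕1⊕0⊕0 = 1
s2 (pos 2,3,6,7,10,11,14,15,18,19,22,23,26,27,30,31): 0⊕0⊕1⊕1⊕1⊕0⊕1⊕1⊕1⊕0⊕1⊕1⊕1⊕1⊕1⊕0 = 1
s4 (pos 4,5,6,7,12,13,14,15,20,21,22,23,28,29,30,31): 1⊕1⊕1⊕1⊕0⊕1⊕1⊕1⊕1⊕1⊕1⊕1⊕1⊕0⊕1⊕0 = 1
s8 (pos 8,9,10,11,12,13,14,15,24,25,26,27,28,29,30,31): 1⊕0⊕1⊕0⊕0⊕1⊕1⊕1⊕1⊕1⊕1⊕1⊕1⊕0⊕1⊕0 = 1
s16 (pos 16,17,18,19,20,21,22,23,24,25,26,27,28,29,30,31): 1⊕0⊕1⊕0⊕1⊕1⊕1⊕1⊕1⊕1⊕1⊕1⊕1⊕0⊕1⊕0 = 0
Syndrome s16…s1 = 01111 → error at position 15.
Flip position 15: 1001111101001111010111111111010 → 1001111101001101010111111111010
Read data bits from positions 3,5,6,7,9,10,11,12,13,14,15,17,18,19,20,21,22,23,24,25,26,27,28,29,30,31: 01110100110010111111111010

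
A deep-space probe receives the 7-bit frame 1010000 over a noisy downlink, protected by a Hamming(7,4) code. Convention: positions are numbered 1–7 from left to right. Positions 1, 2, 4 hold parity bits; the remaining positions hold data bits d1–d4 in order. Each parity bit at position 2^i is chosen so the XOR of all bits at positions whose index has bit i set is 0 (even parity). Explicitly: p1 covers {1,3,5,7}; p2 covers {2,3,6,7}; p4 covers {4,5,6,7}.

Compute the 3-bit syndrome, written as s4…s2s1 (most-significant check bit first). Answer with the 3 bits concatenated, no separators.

s1 (pos 1,3,5,7): 1⊕1⊕0⊕0 = 0
s2 (pos 2,3,6,7): 0⊕1⊕0⊕0 = 1
s4 (pos 4,5,6,7): 0⊕0⊕0⊕0 = 0
Syndrome s4…s1 = 010 → error at position 2.

010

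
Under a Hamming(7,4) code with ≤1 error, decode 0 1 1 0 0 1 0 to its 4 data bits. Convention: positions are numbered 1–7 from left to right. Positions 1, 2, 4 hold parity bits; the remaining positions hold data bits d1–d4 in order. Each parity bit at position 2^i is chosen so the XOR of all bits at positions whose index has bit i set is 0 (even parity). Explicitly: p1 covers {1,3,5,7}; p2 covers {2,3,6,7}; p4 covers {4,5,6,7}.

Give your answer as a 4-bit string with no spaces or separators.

1011

s1 (pos 1,3,5,7): 0⊕1⊕0⊕0 = 1
s2 (pos 2,3,6,7): 1⊕1⊕1⊕0 = 1
s4 (pos 4,5,6,7): 0⊕0⊕1⊕0 = 1
Syndrome s4…s1 = 111 → error at position 7.
Flip position 7: 0110010 → 0110011
Read data bits from positions 3,5,6,7: 1011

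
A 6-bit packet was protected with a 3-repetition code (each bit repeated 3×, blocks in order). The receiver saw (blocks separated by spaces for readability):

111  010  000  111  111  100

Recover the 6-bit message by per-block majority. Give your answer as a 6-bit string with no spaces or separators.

Block 1 (111): 3 ones → 1
Block 2 (010): 1 one → 0
Block 3 (000): 0 ones → 0
Block 4 (111): 3 ones → 1
Block 5 (111): 3 ones → 1
Block 6 (100): 1 one → 0

100110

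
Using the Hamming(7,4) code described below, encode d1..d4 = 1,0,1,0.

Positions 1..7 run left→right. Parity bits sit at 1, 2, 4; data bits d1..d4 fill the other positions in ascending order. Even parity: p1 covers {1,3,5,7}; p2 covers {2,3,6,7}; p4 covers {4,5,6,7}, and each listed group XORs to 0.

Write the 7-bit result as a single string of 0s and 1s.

Place data at non-parity positions: p1 p2 1 p4 0 1 0
p1 (pos 1,3,5,7): XOR of data positions = 1⊕0⊕0 = 1
p2 (pos 2,3,6,7): XOR of data positions = 1⊕1⊕0 = 0
p4 (pos 4,5,6,7): XOR of data positions = 0⊕1⊕0 = 1
Codeword: 1011010

1011010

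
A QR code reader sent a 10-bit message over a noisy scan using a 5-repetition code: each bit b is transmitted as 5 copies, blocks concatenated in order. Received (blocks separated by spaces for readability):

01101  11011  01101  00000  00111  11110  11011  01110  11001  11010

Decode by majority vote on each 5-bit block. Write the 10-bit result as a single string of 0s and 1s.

1110111111

Block 1 (01101): 3 ones → 1
Block 2 (11011): 4 ones → 1
Block 3 (01101): 3 ones → 1
Block 4 (00000): 0 ones → 0
Block 5 (00111): 3 ones → 1
Block 6 (11110): 4 ones → 1
Block 7 (11011): 4 ones → 1
Block 8 (01110): 3 ones → 1
Block 9 (11001): 3 ones → 1
Block 10 (11010): 3 ones → 1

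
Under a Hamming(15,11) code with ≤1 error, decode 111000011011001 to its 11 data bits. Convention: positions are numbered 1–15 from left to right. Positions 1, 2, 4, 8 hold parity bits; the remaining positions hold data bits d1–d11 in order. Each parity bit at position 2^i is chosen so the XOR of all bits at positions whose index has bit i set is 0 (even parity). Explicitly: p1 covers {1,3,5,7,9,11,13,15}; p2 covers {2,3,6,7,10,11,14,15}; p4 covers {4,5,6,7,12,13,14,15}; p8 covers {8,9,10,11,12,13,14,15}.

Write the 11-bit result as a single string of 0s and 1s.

10000011001

s1 (pos 1,3,5,7,9,11,13,15): 1⊕1⊕0⊕0⊕1⊕1⊕0⊕1 = 1
s2 (pos 2,3,6,7,10,11,14,15): 1⊕1⊕0⊕0⊕0⊕1⊕0⊕1 = 0
s4 (pos 4,5,6,7,12,13,14,15): 0⊕0⊕0⊕0⊕1⊕0⊕0⊕1 = 0
s8 (pos 8,9,10,11,12,13,14,15): 1⊕1⊕0⊕1⊕1⊕0⊕0⊕1 = 1
Syndrome s8…s1 = 1001 → error at position 9.
Flip position 9: 111000011011001 → 111000010011001
Read data bits from positions 3,5,6,7,9,10,11,12,13,14,15: 10000011001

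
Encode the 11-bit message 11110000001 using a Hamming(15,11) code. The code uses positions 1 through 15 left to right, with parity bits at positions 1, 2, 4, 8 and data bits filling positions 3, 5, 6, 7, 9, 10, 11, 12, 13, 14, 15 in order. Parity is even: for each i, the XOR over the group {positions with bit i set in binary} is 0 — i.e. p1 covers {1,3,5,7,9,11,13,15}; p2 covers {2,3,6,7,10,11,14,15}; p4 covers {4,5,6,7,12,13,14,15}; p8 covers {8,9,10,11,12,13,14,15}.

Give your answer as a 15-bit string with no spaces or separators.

Place data at non-parity positions: p1 p2 1 p4 1 1 1 p8 0 0 0 0 0 0 1
p1 (pos 1,3,5,7,9,11,13,15): XOR of data positions = 1⊕1⊕1⊕0⊕0⊕0⊕1 = 0
p2 (pos 2,3,6,7,10,11,14,15): XOR of data positions = 1⊕1⊕1⊕0⊕0⊕0⊕1 = 0
p4 (pos 4,5,6,7,12,13,14,15): XOR of data positions = 1⊕1⊕1⊕0⊕0⊕0⊕1 = 0
p8 (pos 8,9,10,11,12,13,14,15): XOR of data positions = 0⊕0⊕0⊕0⊕0⊕0⊕1 = 1
Codeword: 001011110000001

001011110000001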